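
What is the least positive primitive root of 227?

φ(227) = 227 − 1 = 226 = 2 · 113.
g is a primitive root iff g^(226/q) ≢ 1 (mod 227) for each prime q ∈ {2, 113}.
g = 2: 2^113 ≡ 226; 2^2 ≡ 4 — none is 1, so 2 is a primitive root.
Hence the least primitive root of 227 is 2.

2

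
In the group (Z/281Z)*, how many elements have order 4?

2

φ(281) = 281 − 1 = 280 = 2^3 · 5 · 7.
(Z/281Z)^× is cyclic (|G| = 280); a cyclic group of order m has exactly φ(d) elements of each order d | m, and none otherwise.
4 = 2^2 divides 280, and φ(4) = 2.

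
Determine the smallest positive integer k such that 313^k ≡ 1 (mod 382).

Since 313 ∈ (Z/382Z)^×, its order divides φ(382) = φ(2)·φ(191) = 1·190 = 190 = 2 · 5 · 19.
Divisors of 190: 1, 2, 5, 10, 19, 38, 95, 190.
Evaluate successive powers at the divisors of 190:
313^1 ≡ 313 (mod 382)
313^2 ≡ 177 (mod 382)
313^5 ≡ 37 (mod 382)
313^10 ≡ 223 (mod 382)
313^19 ≡ 381 (mod 382)
313^38 ≡ 1 (mod 382) ✓
So ord_382(313) = 38.

38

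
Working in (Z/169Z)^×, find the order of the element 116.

26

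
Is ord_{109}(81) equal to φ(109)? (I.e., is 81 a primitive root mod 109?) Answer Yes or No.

φ(109) = 109 − 1 = 108 = 2^2 · 3^3.
Test 81^(108/q) mod 109 for each prime factor q of 108:
81^54 ≡ 1 (mod 109)  [q = 2: ≡ 1 ✗]
81^36 ≡ 63 (mod 109)  [q = 3: ≢ 1 ✓]
The check at q = 2 fails, so 81 generates a proper subgroup.

No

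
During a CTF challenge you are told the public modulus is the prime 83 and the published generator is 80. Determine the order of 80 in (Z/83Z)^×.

82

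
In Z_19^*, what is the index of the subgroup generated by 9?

ord(9) | φ(19) = 19 − 1 = 18 = 2 · 3^2.
Divisors of 18: 1, 2, 3, 6, 9, 18.
Check 9^d mod 19 for each divisor in increasing order:
9^1 ≡ 9 (mod 19)
9^2 ≡ 5 (mod 19)
9^3 ≡ 7 (mod 19)
9^6 ≡ 11 (mod 19)
9^9 ≡ 1 (mod 19) ✓
Thus |⟨9⟩| = ord(9) = 9.
The index is φ(19) / ord(9) = 18 / 9 = 2.

2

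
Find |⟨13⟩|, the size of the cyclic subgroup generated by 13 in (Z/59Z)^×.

58

ord(13) | φ(59) = 59 − 1 = 58 = 2 · 29.
Divisors of 58: 1, 2, 29, 58.
Compute 13^d (mod 59) for the divisors d until we hit 1:
13^1 ≡ 13 (mod 59)
13^2 ≡ 51 (mod 59)
13^29 ≡ 58 (mod 59)
13^58 ≡ 1 (mod 59) ✓
So ord_59(13) = 58.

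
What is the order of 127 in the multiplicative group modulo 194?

Since 127 ∈ (Z/194Z)^×, its order divides φ(194) = φ(2)·φ(97) = 1·96 = 96 = 2^5 · 3.
Divisors of 96: 1, 2, 3, 4, 6, 8, 12, 16, 24, 32, 48, 96.
Check 127^d mod 194 for each divisor in increasing order:
127^1 ≡ 127 (mod 194)
127^2 ≡ 27 (mod 194)
127^3 ≡ 131 (mod 194)
127^4 ≡ 147 (mod 194)
127^6 ≡ 89 (mod 194)
127^8 ≡ 75 (mod 194)
127^12 ≡ 161 (mod 194)
127^16 ≡ 193 (mod 194)
127^24 ≡ 119 (mod 194)
127^32 ≡ 1 (mod 194) ✓
So ord_194(127) = 32.

32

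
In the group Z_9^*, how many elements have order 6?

2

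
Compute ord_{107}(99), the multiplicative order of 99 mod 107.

53

By Lagrange's theorem, ord_107(99) divides φ(107) = 107 − 1 = 106 = 2 · 53.
Divisors of 106: 1, 2, 53, 106.
Evaluate successive powers at the divisors of 106:
99^1 ≡ 99
99^2 ≡ 64
99^53 ≡ 1
Therefore the multiplicative order of 99 modulo 107 is 53.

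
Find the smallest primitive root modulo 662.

φ(662) = φ(2)·φ(331) = 1·330 = 330 = 2 · 3 · 5 · 11.
Test candidates g = 2, 3, … against the prime factors q ∈ {2, 3, 5, 11} of φ(662): g is a generator iff g^(330/q) ≢ 1 for every such q.
g = 2: gcd(2, 662) = 2 > 1, not a unit — skip.
g = 3: 3^165 ≡ 661; 3^110 ≡ 299; 3^66 ≡ 395; 3^30 ≡ 601 — none is 1, so 3 is a primitive root.
Hence the least primitive root of 662 is 3.

3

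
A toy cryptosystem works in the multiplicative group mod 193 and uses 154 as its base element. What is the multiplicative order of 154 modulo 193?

Since 154 ∈ (Z/193Z)^×, its order divides φ(193) = 193 − 1 = 192 = 2^6 · 3.
Divisors of 192: 1, 2, 3, 4, 6, 8, 12, 16, 24, 32, 48, 64, 96, 192.
Compute 154^d (mod 193) for the divisors d until we hit 1:
154^1 ≡ 154
154^2 ≡ 170
154^3 ≡ 125
154^4 ≡ 143
154^6 ≡ 185
154^8 ≡ 184
154^12 ≡ 64
154^16 ≡ 81
154^24 ≡ 43
154^32 ≡ 192
154^48 ≡ 112
154^64 ≡ 1
Therefore the multiplicative order of 154 modulo 193 is 64.

64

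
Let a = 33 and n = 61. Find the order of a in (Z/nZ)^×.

20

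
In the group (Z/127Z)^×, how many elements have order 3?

φ(127) = 127 − 1 = 126 = 2 · 3^2 · 7.
(Z/127Z)^× is cyclic (|G| = 126); a cyclic group of order m has exactly φ(d) elements of each order d | m, and none otherwise.
3 | 126, and φ(3) = 3 − 1 = 2.

2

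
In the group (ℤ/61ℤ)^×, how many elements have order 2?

1

φ(61) = 61 − 1 = 60 = 2^2 · 3 · 5.
Since (Z/61Z)^× is cyclic of order 60, the number of elements of order d is φ(d) when d | 60 and 0 otherwise.
2 | 60, and φ(2) = 2 − 1 = 1.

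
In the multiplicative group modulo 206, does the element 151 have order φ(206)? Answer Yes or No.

φ(206) = φ(2)·φ(103) = 1·102 = 102 = 2 · 3 · 17.
151 is a primitive root mod 206 iff 151^(φ(206)/q) ≢ 1 for every prime q | φ(206), i.e. q ∈ {2, 3, 17}.
151^51 ≡ 205 (mod 206)  [q = 2: ≢ 1 ✓]
151^34 ≡ 149 (mod 206)  [q = 3: ≢ 1 ✓]
151^6 ≡ 179 (mod 206)  [q = 17: ≢ 1 ✓]
All checks pass, so 151 has order 102 and is a primitive root modulo 206.

Yes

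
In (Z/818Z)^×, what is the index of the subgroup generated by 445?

24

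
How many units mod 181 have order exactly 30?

8

φ(181) = 181 − 1 = 180 = 2^2 · 3^2 · 5.
In a cyclic group of order 180, there are φ(d) elements of order d for each divisor d of 180, and zero for non-divisors.
30 = 2 · 3 · 5 divides 180, and φ(30) = 8.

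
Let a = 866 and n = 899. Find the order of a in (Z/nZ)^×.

70

ord(866) | φ(899) = φ(29·31) = (29−1)·(31−1) = 28·30 = 840 = 2^3 · 3 · 5 · 7.
Divisors of 840: 1, 2, 3, 4, 5, 6, 7, 8, 10, 12, 14, 15, 20, 21, 24, 28, 30, 35, 40, 42, 56, 60, 70, 84, 105, 120, 140, 168, 210, 280, 420, 840.
Evaluate successive powers at the divisors of 840:
866^1 ≡ 866 (mod 899)
866^2 ≡ 190 (mod 899)
866^3 ≡ 23 (mod 899)
866^4 ≡ 140 (mod 899)
866^5 ≡ 774 (mod 899)
866^6 ≡ 529 (mod 899)
866^7 ≡ 523 (mod 899)
866^8 ≡ 721 (mod 899)
866^10 ≡ 342 (mod 899)
866^12 ≡ 252 (mod 899)
866^14 ≡ 233 (mod 899)
866^15 ≡ 402 (mod 899)
866^20 ≡ 94 (mod 899)
866^21 ≡ 494 (mod 899)
866^24 ≡ 574 (mod 899)
866^28 ≡ 349 (mod 899)
866^30 ≡ 683 (mod 899)
866^35 ≡ 30 (mod 899)
866^40 ≡ 745 (mod 899)
866^42 ≡ 407 (mod 899)
866^56 ≡ 436 (mod 899)
866^60 ≡ 807 (mod 899)
866^70 ≡ 1 (mod 899) ✓
So ord_899(866) = 70.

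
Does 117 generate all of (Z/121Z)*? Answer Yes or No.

φ(121) = φ(11^2) = 11·(11−1) = 110 = 2 · 5 · 11.
Test 117^(110/q) mod 121 for each prime factor q of 110:
117^55 ≡ 120 (mod 121)  [q = 2: ≢ 1 ✓]
117^22 ≡ 27 (mod 121)  [q = 5: ≢ 1 ✓]
117^10 ≡ 111 (mod 121)  [q = 11: ≢ 1 ✓]
All checks pass, so 117 has order 110 and is a primitive root modulo 121.

Yes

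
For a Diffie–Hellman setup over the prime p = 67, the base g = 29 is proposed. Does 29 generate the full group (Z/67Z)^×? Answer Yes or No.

φ(67) = 67 − 1 = 66 = 2 · 3 · 11.
Test 29^(66/q) mod 67 for each prime factor q of 66:
29^33 ≡ 1 (mod 67)  [q = 2: ≡ 1 ✗]
29^22 ≡ 29 (mod 67)  [q = 3: ≢ 1 ✓]
29^6 ≡ 1 (mod 67)  [q = 11: ≡ 1 ✗]
Since 29^33 ≡ 1, the order of 29 divides 33 < 66, so 29 is not a primitive root.

No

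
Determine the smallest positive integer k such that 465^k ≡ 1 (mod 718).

358

The order of 465 must divide φ(718) = φ(2)·φ(359) = 1·358 = 358 = 2 · 179.
Divisors of 358: 1, 2, 179, 358.
Test each divisor d:
465^1 ≡ 465 (mod 718)
465^2 ≡ 107 (mod 718)
465^179 ≡ 717 (mod 718)
465^358 ≡ 1 (mod 718) ✓
Therefore the multiplicative order of 465 modulo 718 is 358.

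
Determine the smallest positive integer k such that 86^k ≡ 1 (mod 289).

17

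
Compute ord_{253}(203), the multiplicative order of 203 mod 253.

By Lagrange's theorem, ord_253(203) divides φ(253) = φ(11·23) = (11−1)·(23−1) = 10·22 = 220 = 2^2 · 5 · 11.
Divisors of 220: 1, 2, 4, 5, 10, 11, 20, 22, 44, 55, 110, 220.
Compute 203^d (mod 253) for the divisors d until we hit 1:
203^1 ≡ 203 (mod 253)
203^2 ≡ 223 (mod 253)
203^4 ≡ 141 (mod 253)
203^5 ≡ 34 (mod 253)
203^10 ≡ 144 (mod 253)
203^11 ≡ 137 (mod 253)
203^20 ≡ 243 (mod 253)
203^22 ≡ 47 (mod 253)
203^44 ≡ 185 (mod 253)
203^55 ≡ 45 (mod 253)
203^110 ≡ 1 (mod 253) ✓
Therefore the multiplicative order of 203 modulo 253 is 110.

110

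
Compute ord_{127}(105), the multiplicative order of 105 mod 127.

18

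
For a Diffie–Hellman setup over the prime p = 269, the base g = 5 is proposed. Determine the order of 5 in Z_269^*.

By Lagrange's theorem, ord_269(5) divides φ(269) = 269 − 1 = 268 = 2^2 · 67.
Divisors of 268: 1, 2, 4, 67, 134, 268.
Evaluate successive powers at the divisors of 268:
5^1 ≡ 5 (mod 269)
5^2 ≡ 25 (mod 269)
5^4 ≡ 87 (mod 269)
5^67 ≡ 1 (mod 269) ✓
Hence ord(5) = 67.

67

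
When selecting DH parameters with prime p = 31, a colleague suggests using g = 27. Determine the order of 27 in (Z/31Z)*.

10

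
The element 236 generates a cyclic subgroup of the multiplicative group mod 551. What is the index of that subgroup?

The order of 236 must divide φ(551) = φ(19·29) = (19−1)·(29−1) = 18·28 = 504 = 2^3 · 3^2 · 7.
Divisors of 504: 1, 2, 3, 4, 6, 7, 8, 9, 12, 14, 18, 21, 24, 28, 36, 42, 56, 63, 72, 84, 126, 168, 252, 504.
Evaluate successive powers at the divisors of 504:
236^1 ≡ 236 (mod 551)
236^2 ≡ 45 (mod 551)
236^3 ≡ 151 (mod 551)
236^4 ≡ 372 (mod 551)
236^6 ≡ 210 (mod 551)
236^7 ≡ 521 (mod 551)
236^8 ≡ 83 (mod 551)
236^9 ≡ 303 (mod 551)
236^12 ≡ 20 (mod 551)
236^14 ≡ 349 (mod 551)
236^18 ≡ 343 (mod 551)
236^21 ≡ 550 (mod 551)
236^24 ≡ 400 (mod 551)
236^28 ≡ 30 (mod 551)
236^36 ≡ 286 (mod 551)
236^42 ≡ 1 (mod 551) ✓
So ord_551(236) = 42, hence |⟨236⟩| = 42.
The index is φ(551) / ord(236) = 504 / 42 = 12.

12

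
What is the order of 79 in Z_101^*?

25

By Lagrange's theorem, ord_101(79) divides φ(101) = 101 − 1 = 100 = 2^2 · 5^2.
Divisors of 100: 1, 2, 4, 5, 10, 20, 25, 50, 100.
Evaluate successive powers at the divisors of 100:
79^1 ≡ 79 (mod 101)
79^2 ≡ 80 (mod 101)
79^4 ≡ 37 (mod 101)
79^5 ≡ 95 (mod 101)
79^10 ≡ 36 (mod 101)
79^20 ≡ 84 (mod 101)
79^25 ≡ 1 (mod 101) ✓
The smallest such exponent is 25, so the order of 79 is 25.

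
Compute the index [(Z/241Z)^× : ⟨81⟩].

8

Since 81 ∈ (Z/241Z)^×, its order divides φ(241) = 241 − 1 = 240 = 2^4 · 3 · 5.
Divisors of 240: 1, 2, 3, 4, 5, 6, 8, 10, 12, 15, 16, 20, 24, 30, 40, 48, 60, 80, 120, 240.
Evaluate successive powers at the divisors of 240:
81^1 ≡ 81 (mod 241)
81^2 ≡ 54 (mod 241)
81^3 ≡ 36 (mod 241)
81^4 ≡ 24 (mod 241)
81^5 ≡ 16 (mod 241)
81^6 ≡ 91 (mod 241)
81^8 ≡ 94 (mod 241)
81^10 ≡ 15 (mod 241)
81^12 ≡ 87 (mod 241)
81^15 ≡ 240 (mod 241)
81^16 ≡ 160 (mod 241)
81^20 ≡ 225 (mod 241)
81^24 ≡ 98 (mod 241)
81^30 ≡ 1 (mod 241) ✓
So ord_241(81) = 30, hence |⟨81⟩| = 30.
The index is φ(241) / ord(81) = 240 / 30 = 8.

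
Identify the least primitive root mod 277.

5

φ(277) = 277 − 1 = 276 = 2^2 · 3 · 23.
g is a primitive root iff g^(276/q) ≢ 1 (mod 277) for each prime q ∈ {2, 3, 23}.
g = 2: 2^138 ≡ 276; 2^92 ≡ 1 — hits 1, so not a primitive root.
g = 3: 3^138 ≡ 1 — hits 1, so not a primitive root.
g = 4: 4^138 ≡ 1 — hits 1, so not a primitive root.
g = 5: 5^138 ≡ 276; 5^92 ≡ 116; 5^12 ≡ 27 — none is 1, so 5 is a primitive root.
Hence the least primitive root of 277 is 5.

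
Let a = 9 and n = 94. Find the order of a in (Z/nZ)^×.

23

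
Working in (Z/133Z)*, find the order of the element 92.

The order of 92 must divide φ(133) = φ(7·19) = (7−1)·(19−1) = 6·18 = 108 = 2^2 · 3^3.
Divisors of 108: 1, 2, 3, 4, 6, 9, 12, 18, 27, 36, 54, 108.
Compute 92^d (mod 133) for the divisors d until we hit 1:
92^1 ≡ 92 (mod 133)
92^2 ≡ 85 (mod 133)
92^3 ≡ 106 (mod 133)
92^4 ≡ 43 (mod 133)
92^6 ≡ 64 (mod 133)
92^9 ≡ 1 (mod 133) ✓
The smallest such exponent is 9, so the order of 92 is 9.

9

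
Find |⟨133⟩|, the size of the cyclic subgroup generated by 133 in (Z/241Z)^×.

The order of 133 must divide φ(241) = 241 − 1 = 240 = 2^4 · 3 · 5.
Divisors of 240: 1, 2, 3, 4, 5, 6, 8, 10, 12, 15, 16, 20, 24, 30, 40, 48, 60, 80, 120, 240.
Test each divisor d:
133^1 ≡ 133 (mod 241)
133^2 ≡ 96 (mod 241)
133^3 ≡ 236 (mod 241)
133^4 ≡ 58 (mod 241)
133^5 ≡ 2 (mod 241)
133^6 ≡ 25 (mod 241)
133^8 ≡ 231 (mod 241)
133^10 ≡ 4 (mod 241)
133^12 ≡ 143 (mod 241)
133^15 ≡ 8 (mod 241)
133^16 ≡ 100 (mod 241)
133^20 ≡ 16 (mod 241)
133^24 ≡ 205 (mod 241)
133^30 ≡ 64 (mod 241)
133^40 ≡ 15 (mod 241)
133^48 ≡ 91 (mod 241)
133^60 ≡ 240 (mod 241)
133^80 ≡ 225 (mod 241)
133^120 ≡ 1 (mod 241) ✓
So ord_241(133) = 120.

120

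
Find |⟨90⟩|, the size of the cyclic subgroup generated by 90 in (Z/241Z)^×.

60

Since 90 ∈ (Z/241Z)^×, its order divides φ(241) = 241 − 1 = 240 = 2^4 · 3 · 5.
Divisors of 240: 1, 2, 3, 4, 5, 6, 8, 10, 12, 15, 16, 20, 24, 30, 40, 48, 60, 80, 120, 240.
Evaluate successive powers at the divisors of 240:
90^1 ≡ 90 (mod 241)
90^2 ≡ 147 (mod 241)
90^3 ≡ 216 (mod 241)
90^4 ≡ 160 (mod 241)
90^5 ≡ 181 (mod 241)
90^6 ≡ 143 (mod 241)
90^8 ≡ 54 (mod 241)
90^10 ≡ 226 (mod 241)
90^12 ≡ 205 (mod 241)
90^15 ≡ 177 (mod 241)
90^16 ≡ 24 (mod 241)
90^20 ≡ 225 (mod 241)
90^24 ≡ 91 (mod 241)
90^30 ≡ 240 (mod 241)
90^40 ≡ 15 (mod 241)
90^48 ≡ 87 (mod 241)
90^60 ≡ 1 (mod 241) ✓
Hence ord(90) = 60.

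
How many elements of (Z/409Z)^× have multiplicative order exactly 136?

φ(409) = 409 − 1 = 408 = 2^3 · 3 · 17.
Since (Z/409Z)^× is cyclic of order 408, the number of elements of order d is φ(d) when d | 408 and 0 otherwise.
136 = 2^3 · 17 divides 408, and φ(136) = 64.

64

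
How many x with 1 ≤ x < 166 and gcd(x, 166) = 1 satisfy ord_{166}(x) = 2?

1

φ(166) = φ(2)·φ(83) = 1·82 = 82 = 2 · 41.
(Z/166Z)^× is cyclic (|G| = 82); a cyclic group of order m has exactly φ(d) elements of each order d | m, and none otherwise.
2 | 82, and φ(2) = 2 − 1 = 1.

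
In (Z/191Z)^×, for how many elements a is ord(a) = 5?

φ(191) = 191 − 1 = 190 = 2 · 5 · 19.
(Z/191Z)^× is cyclic (|G| = 190); a cyclic group of order m has exactly φ(d) elements of each order d | m, and none otherwise.
5 | 190, and φ(5) = 5 − 1 = 4.

4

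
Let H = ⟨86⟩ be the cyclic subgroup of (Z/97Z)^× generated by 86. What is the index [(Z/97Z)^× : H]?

Since 86 ∈ (Z/97Z)^×, its order divides φ(97) = 97 − 1 = 96 = 2^5 · 3.
Divisors of 96: 1, 2, 3, 4, 6, 8, 12, 16, 24, 32, 48, 96.
Compute 86^d (mod 97) for the divisors d until we hit 1:
86^1 ≡ 86
86^2 ≡ 24
86^3 ≡ 27
86^4 ≡ 91
86^6 ≡ 50
86^8 ≡ 36
86^12 ≡ 75
86^16 ≡ 35
86^24 ≡ 96
86^32 ≡ 61
86^48 ≡ 1
So ord_97(86) = 48, hence |⟨86⟩| = 48.
Index = |(Z/97Z)^×| / |⟨86⟩| = 96 / 48 = 2.

2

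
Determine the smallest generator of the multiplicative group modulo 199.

3

φ(199) = 199 − 1 = 198 = 2 · 3^2 · 11.
Test candidates g = 2, 3, … against the prime factors q ∈ {2, 3, 11} of φ(199): g is a generator iff g^(198/q) ≢ 1 for every such q.
g = 2: 2^99 ≡ 1 — hits 1, so not a primitive root.
g = 3: 3^99 ≡ 198; 3^66 ≡ 106; 3^18 ≡ 125 — none is 1, so 3 is a primitive root.
Hence the least primitive root of 199 is 3.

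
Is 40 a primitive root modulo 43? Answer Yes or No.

φ(43) = 43 − 1 = 42 = 2 · 3 · 7.
Test 40^(42/q) mod 43 for each prime factor q of 42:
40^21 ≡ 1 (mod 43)  [q = 2: ≡ 1 ✗]
40^14 ≡ 36 (mod 43)  [q = 3: ≢ 1 ✓]
40^6 ≡ 41 (mod 43)  [q = 7: ≢ 1 ✓]
Since 40^21 ≡ 1, the order of 40 divides 21 < 42, so 40 is not a primitive root.

No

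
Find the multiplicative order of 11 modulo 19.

3

By Lagrange's theorem, ord_19(11) divides φ(19) = 19 − 1 = 18 = 2 · 3^2.
Divisors of 18: 1, 2, 3, 6, 9, 18.
Test each divisor d:
11^1 ≡ 11 (mod 19)
11^2 ≡ 7 (mod 19)
11^3 ≡ 1 (mod 19) ✓
Therefore the multiplicative order of 11 modulo 19 is 3.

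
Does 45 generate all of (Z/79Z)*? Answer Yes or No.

No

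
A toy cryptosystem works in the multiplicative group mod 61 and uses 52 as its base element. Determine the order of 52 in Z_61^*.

10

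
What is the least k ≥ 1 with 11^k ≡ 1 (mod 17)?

16

Since 11 ∈ (Z/17Z)^×, its order divides φ(17) = 17 − 1 = 16 = 2^4.
Divisors of 16: 1, 2, 4, 8, 16.
Compute 11^d (mod 17) for the divisors d until we hit 1:
11^1 ≡ 11 (mod 17)
11^2 ≡ 2 (mod 17)
11^4 ≡ 4 (mod 17)
11^8 ≡ 16 (mod 17)
11^16 ≡ 1 (mod 17) ✓
Hence ord(11) = 16.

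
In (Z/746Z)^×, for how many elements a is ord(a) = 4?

2

φ(746) = φ(2)·φ(373) = 1·372 = 372 = 2^2 · 3 · 31.
In a cyclic group of order 372, there are φ(d) elements of order d for each divisor d of 372, and zero for non-divisors.
4 = 2^2 divides 372, and φ(4) = 2.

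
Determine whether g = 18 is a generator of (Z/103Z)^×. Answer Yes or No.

No

φ(103) = 103 − 1 = 102 = 2 · 3 · 17.
18 is a primitive root mod 103 iff 18^(φ(103)/q) ≢ 1 for every prime q | φ(103), i.e. q ∈ {2, 3, 17}.
18^51 ≡ 1 (mod 103)  [q = 2: ≡ 1 ✗]
18^34 ≡ 46 (mod 103)  [q = 3: ≢ 1 ✓]
18^6 ≡ 79 (mod 103)  [q = 17: ≢ 1 ✓]
The check at q = 2 fails, so 18 generates a proper subgroup.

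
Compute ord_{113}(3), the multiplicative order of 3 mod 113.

112

By Lagrange's theorem, ord_113(3) divides φ(113) = 113 − 1 = 112 = 2^4 · 7.
Divisors of 112: 1, 2, 4, 7, 8, 14, 16, 28, 56, 112.
Evaluate successive powers at the divisors of 112:
3^1 ≡ 3 (mod 113)
3^2 ≡ 9 (mod 113)
3^4 ≡ 81 (mod 113)
3^7 ≡ 40 (mod 113)
3^8 ≡ 7 (mod 113)
3^14 ≡ 18 (mod 113)
3^16 ≡ 49 (mod 113)
3^28 ≡ 98 (mod 113)
3^56 ≡ 112 (mod 113)
3^112 ≡ 1 (mod 113) ✓
So ord_113(3) = 112.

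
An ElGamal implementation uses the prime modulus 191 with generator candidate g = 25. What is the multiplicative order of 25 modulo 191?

19

Since 25 ∈ (Z/191Z)^×, its order divides φ(191) = 191 − 1 = 190 = 2 · 5 · 19.
Divisors of 190: 1, 2, 5, 10, 19, 38, 95, 190.
Compute 25^d (mod 191) for the divisors d until we hit 1:
25^1 ≡ 25
25^2 ≡ 52
25^5 ≡ 177
25^10 ≡ 5
25^19 ≡ 1
Therefore the multiplicative order of 25 modulo 191 is 19.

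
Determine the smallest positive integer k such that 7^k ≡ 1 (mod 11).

10

ord(7) | φ(11) = 11 − 1 = 10 = 2 · 5.
Divisors of 10: 1, 2, 5, 10.
Test each divisor d:
7^1 ≡ 7 (mod 11)
7^2 ≡ 5 (mod 11)
7^5 ≡ 10 (mod 11)
7^10 ≡ 1 (mod 11) ✓
The smallest such exponent is 10, so the order of 7 is 10.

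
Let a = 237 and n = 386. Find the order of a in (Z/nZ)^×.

192

The order of 237 must divide φ(386) = φ(2)·φ(193) = 1·192 = 192 = 2^6 · 3.
Divisors of 192: 1, 2, 3, 4, 6, 8, 12, 16, 24, 32, 48, 64, 96, 192.
Evaluate successive powers at the divisors of 192:
237^1 ≡ 237
237^2 ≡ 199
237^3 ≡ 71
237^4 ≡ 229
237^6 ≡ 23
237^8 ≡ 331
237^12 ≡ 143
237^16 ≡ 323
237^24 ≡ 377
237^32 ≡ 109
237^48 ≡ 81
237^64 ≡ 301
237^96 ≡ 385
237^192 ≡ 1
The smallest such exponent is 192, so the order of 237 is 192.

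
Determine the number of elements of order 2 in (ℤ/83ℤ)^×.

1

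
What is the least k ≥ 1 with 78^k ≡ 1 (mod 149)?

148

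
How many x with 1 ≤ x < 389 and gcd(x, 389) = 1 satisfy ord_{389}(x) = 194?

φ(389) = 389 − 1 = 388 = 2^2 · 97.
(Z/389Z)^× is cyclic (|G| = 388); a cyclic group of order m has exactly φ(d) elements of each order d | m, and none otherwise.
194 = 2 · 97 divides 388, and φ(194) = 96.

96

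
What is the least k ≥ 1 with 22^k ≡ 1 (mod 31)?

30

ord(22) | φ(31) = 31 − 1 = 30 = 2 · 3 · 5.
Divisors of 30: 1, 2, 3, 5, 6, 10, 15, 30.
Compute 22^d (mod 31) for the divisors d until we hit 1:
22^1 ≡ 22 (mod 31)
22^2 ≡ 19 (mod 31)
22^3 ≡ 15 (mod 31)
22^5 ≡ 6 (mod 31)
22^6 ≡ 8 (mod 31)
22^10 ≡ 5 (mod 31)
22^15 ≡ 30 (mod 31)
22^30 ≡ 1 (mod 31) ✓
Therefore the multiplicative order of 22 modulo 31 is 30.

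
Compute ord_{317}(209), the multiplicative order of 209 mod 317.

316

By Lagrange's theorem, ord_317(209) divides φ(317) = 317 − 1 = 316 = 2^2 · 79.
Divisors of 316: 1, 2, 4, 79, 158, 316.
Evaluate successive powers at the divisors of 316:
209^1 ≡ 209
209^2 ≡ 252
209^4 ≡ 104
209^79 ≡ 114
209^158 ≡ 316
209^316 ≡ 1
So ord_317(209) = 316.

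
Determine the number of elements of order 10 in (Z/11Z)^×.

φ(11) = 11 − 1 = 10 = 2 · 5.
Since (Z/11Z)^× is cyclic of order 10, the number of elements of order d is φ(d) when d | 10 and 0 otherwise.
10 = 2 · 5 divides 10, and φ(10) = 4.

4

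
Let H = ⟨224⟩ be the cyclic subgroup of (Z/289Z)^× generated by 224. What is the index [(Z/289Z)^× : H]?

17

The order of 224 must divide φ(289) = φ(17^2) = 17·(17−1) = 272 = 2^4 · 17.
Divisors of 272: 1, 2, 4, 8, 16, 17, 34, 68, 136, 272.
Check 224^d mod 289 for each divisor in increasing order:
224^1 ≡ 224 (mod 289)
224^2 ≡ 179 (mod 289)
224^4 ≡ 251 (mod 289)
224^8 ≡ 288 (mod 289)
224^16 ≡ 1 (mod 289) ✓
The order of 224 is 16, so the subgroup it generates has 16 elements.
Index = |(Z/289Z)^×| / |⟨224⟩| = 272 / 16 = 17.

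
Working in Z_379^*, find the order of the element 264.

ord(264) | φ(379) = 379 − 1 = 378 = 2 · 3^3 · 7.
Divisors of 378: 1, 2, 3, 6, 7, 9, 14, 18, 21, 27, 42, 54, 63, 126, 189, 378.
Compute 264^d (mod 379) for the divisors d until we hit 1:
264^1 ≡ 264 (mod 379)
264^2 ≡ 339 (mod 379)
264^3 ≡ 52 (mod 379)
264^6 ≡ 51 (mod 379)
264^7 ≡ 199 (mod 379)
264^9 ≡ 378 (mod 379)
264^14 ≡ 185 (mod 379)
264^18 ≡ 1 (mod 379) ✓
The smallest such exponent is 18, so the order of 264 is 18.

18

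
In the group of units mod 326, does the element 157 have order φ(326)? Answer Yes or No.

No

φ(326) = φ(2)·φ(163) = 1·162 = 162 = 2 · 3^4.
An element g generates (Z/326Z)^× iff g^(162/q) ≢ 1 (mod 326) for each prime q ∈ {2, 3}.
157^81 ≡ 325 (mod 326)  [q = 2: ≢ 1 ✓]
157^54 ≡ 1 (mod 326)  [q = 3: ≡ 1 ✗]
157^54 ≡ 1 shows ord(157) | 54, strictly less than φ(326); not a primitive root.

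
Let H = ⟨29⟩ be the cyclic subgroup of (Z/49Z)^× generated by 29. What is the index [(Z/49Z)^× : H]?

By Lagrange's theorem, ord_49(29) divides φ(49) = φ(7^2) = 7·(7−1) = 42 = 2 · 3 · 7.
Divisors of 42: 1, 2, 3, 6, 7, 14, 21, 42.
Compute 29^d (mod 49) for the divisors d until we hit 1:
29^1 ≡ 29
29^2 ≡ 8
29^3 ≡ 36
29^6 ≡ 22
29^7 ≡ 1
Thus |⟨29⟩| = ord(29) = 7.
The index is φ(49) / ord(29) = 42 / 7 = 6.

6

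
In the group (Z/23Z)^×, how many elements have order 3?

0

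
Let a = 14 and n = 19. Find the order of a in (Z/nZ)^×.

18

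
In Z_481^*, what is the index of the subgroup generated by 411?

12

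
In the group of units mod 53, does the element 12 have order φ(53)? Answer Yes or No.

φ(53) = 53 − 1 = 52 = 2^2 · 13.
It suffices to check that the order of 12 is not a proper divisor of 52: compute 12^(52/q) for q ∈ {2, 13}.
12^26 ≡ 52 (mod 53)  [q = 2: ≢ 1 ✓]
12^4 ≡ 13 (mod 53)  [q = 13: ≢ 1 ✓]
Every test exponent gives a nontrivial residue, hence 12 generates the full group.

Yes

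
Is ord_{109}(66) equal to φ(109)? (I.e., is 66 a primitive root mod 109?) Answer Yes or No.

No

φ(109) = 109 − 1 = 108 = 2^2 · 3^3.
It suffices to check that the order of 66 is not a proper divisor of 108: compute 66^(108/q) for q ∈ {2, 3}.
66^54 ≡ 1 (mod 109)  [q = 2: ≡ 1 ✗]
66^36 ≡ 1 (mod 109)  [q = 3: ≡ 1 ✗]
The check at q = 2 fails, so 66 generates a proper subgroup.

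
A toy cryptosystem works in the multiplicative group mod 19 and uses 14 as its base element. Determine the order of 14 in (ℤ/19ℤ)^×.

18

By Lagrange's theorem, ord_19(14) divides φ(19) = 19 − 1 = 18 = 2 · 3^2.
Divisors of 18: 1, 2, 3, 6, 9, 18.
Check 14^d mod 19 for each divisor in increasing order:
14^1 ≡ 14 (mod 19)
14^2 ≡ 6 (mod 19)
14^3 ≡ 8 (mod 19)
14^6 ≡ 7 (mod 19)
14^9 ≡ 18 (mod 19)
14^18 ≡ 1 (mod 19) ✓
So ord_19(14) = 18.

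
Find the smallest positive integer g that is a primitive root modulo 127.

3

φ(127) = 127 − 1 = 126 = 2 · 3^2 · 7.
g is a primitive root iff g^(126/q) ≢ 1 (mod 127) for each prime q ∈ {2, 3, 7}.
g = 2: 2^63 ≡ 1 — hits 1, so not a primitive root.
g = 3: 3^63 ≡ 126; 3^42 ≡ 107; 3^18 ≡ 4 — none is 1, so 3 is a primitive root.
The smallest primitive root modulo 127 is 3.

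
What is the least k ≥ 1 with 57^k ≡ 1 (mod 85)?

Since 57 ∈ (Z/85Z)^×, its order divides φ(85) = φ(5·17) = (5−1)·(17−1) = 4·16 = 64 = 2^6.
Divisors of 64: 1, 2, 4, 8, 16, 32, 64.
Compute 57^d (mod 85) for the divisors d until we hit 1:
57^1 ≡ 57
57^2 ≡ 19
57^4 ≡ 21
57^8 ≡ 16
57^16 ≡ 1
Therefore the multiplicative order of 57 modulo 85 is 16.

16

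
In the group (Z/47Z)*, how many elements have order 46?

22

φ(47) = 47 − 1 = 46 = 2 · 23.
Since (Z/47Z)^× is cyclic of order 46, the number of elements of order d is φ(d) when d | 46 and 0 otherwise.
46 = 2 · 23 divides 46, and φ(46) = 22.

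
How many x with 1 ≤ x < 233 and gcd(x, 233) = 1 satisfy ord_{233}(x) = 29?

φ(233) = 233 − 1 = 232 = 2^3 · 29.
In a cyclic group of order 232, there are φ(d) elements of order d for each divisor d of 232, and zero for non-divisors.
29 | 232, and φ(29) = 29 − 1 = 28.

28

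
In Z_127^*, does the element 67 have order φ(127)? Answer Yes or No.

Yes

φ(127) = 127 − 1 = 126 = 2 · 3^2 · 7.
An element g generates (Z/127Z)^× iff g^(126/q) ≢ 1 (mod 127) for each prime q ∈ {2, 3, 7}.
67^63 ≡ 126 (mod 127)  [q = 2: ≢ 1 ✓]
67^42 ≡ 107 (mod 127)  [q = 3: ≢ 1 ✓]
67^18 ≡ 4 (mod 127)  [q = 7: ≢ 1 ✓]
Every test exponent gives a nontrivial residue, hence 67 generates the full group.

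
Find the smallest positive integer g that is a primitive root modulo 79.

3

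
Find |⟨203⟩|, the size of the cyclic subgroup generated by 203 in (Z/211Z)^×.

Since 203 ∈ (Z/211Z)^×, its order divides φ(211) = 211 − 1 = 210 = 2 · 3 · 5 · 7.
Divisors of 210: 1, 2, 3, 5, 6, 7, 10, 14, 15, 21, 30, 35, 42, 70, 105, 210.
Test each divisor d:
203^1 ≡ 203 (mod 211)
203^2 ≡ 64 (mod 211)
203^3 ≡ 121 (mod 211)
203^5 ≡ 148 (mod 211)
203^6 ≡ 82 (mod 211)
203^7 ≡ 188 (mod 211)
203^10 ≡ 171 (mod 211)
203^14 ≡ 107 (mod 211)
203^15 ≡ 199 (mod 211)
203^21 ≡ 71 (mod 211)
203^30 ≡ 144 (mod 211)
203^35 ≡ 1 (mod 211) ✓
Hence ord(203) = 35.

35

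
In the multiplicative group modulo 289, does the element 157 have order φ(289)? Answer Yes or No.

No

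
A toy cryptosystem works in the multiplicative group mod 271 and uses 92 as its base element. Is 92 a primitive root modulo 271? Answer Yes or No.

Yes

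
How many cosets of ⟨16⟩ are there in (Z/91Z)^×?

24

By Lagrange's theorem, ord_91(16) divides φ(91) = φ(7·13) = (7−1)·(13−1) = 6·12 = 72 = 2^3 · 3^2.
Divisors of 72: 1, 2, 3, 4, 6, 8, 9, 12, 18, 24, 36, 72.
Evaluate successive powers at the divisors of 72:
16^1 ≡ 16 (mod 91)
16^2 ≡ 74 (mod 91)
16^3 ≡ 1 (mod 91) ✓
So ord_91(16) = 3, hence |⟨16⟩| = 3.
[(Z/91Z)^× : ⟨16⟩] = 72/3 = 24.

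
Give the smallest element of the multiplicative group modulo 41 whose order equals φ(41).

6

φ(41) = 41 − 1 = 40 = 2^3 · 5.
g is a primitive root iff g^(40/q) ≢ 1 (mod 41) for each prime q ∈ {2, 5}.
g = 2: 2^20 ≡ 1 — hits 1, so not a primitive root.
g = 3: 3^20 ≡ 40; 3^8 ≡ 1 — hits 1, so not a primitive root.
g = 4: 4^20 ≡ 1 — hits 1, so not a primitive root.
g = 5: 5^20 ≡ 1 — hits 1, so not a primitive root.
g = 6: 6^20 ≡ 40; 6^8 ≡ 10 — none is 1, so 6 is a primitive root.
Hence the least primitive root of 41 is 6.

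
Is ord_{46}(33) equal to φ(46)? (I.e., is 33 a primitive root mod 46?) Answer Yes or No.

φ(46) = φ(2)·φ(23) = 1·22 = 22 = 2 · 11.
Test 33^(22/q) mod 46 for each prime factor q of 22:
33^11 ≡ 45 (mod 46)  [q = 2: ≢ 1 ✓]
33^2 ≡ 31 (mod 46)  [q = 11: ≢ 1 ✓]
Every test exponent gives a nontrivial residue, hence 33 generates the full group.

Yes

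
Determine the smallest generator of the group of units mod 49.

φ(49) = φ(7^2) = 7·(7−1) = 42 = 2 · 3 · 7.
g is a primitive root iff g^(42/q) ≢ 1 (mod 49) for each prime q ∈ {2, 3, 7}.
g = 2: 2^21 ≡ 1 — hits 1, so not a primitive root.
g = 3: 3^21 ≡ 48; 3^14 ≡ 30; 3^6 ≡ 43 — none is 1, so 3 is a primitive root.
The smallest primitive root modulo 49 is 3.

3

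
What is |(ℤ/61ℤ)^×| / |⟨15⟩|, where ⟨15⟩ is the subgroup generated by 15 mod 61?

The order of 15 must divide φ(61) = 61 − 1 = 60 = 2^2 · 3 · 5.
Divisors of 60: 1, 2, 3, 4, 5, 6, 10, 12, 15, 20, 30, 60.
Compute 15^d (mod 61) for the divisors d until we hit 1:
15^1 ≡ 15
15^2 ≡ 42
15^3 ≡ 20
15^4 ≡ 56
15^5 ≡ 47
15^6 ≡ 34
15^10 ≡ 13
15^12 ≡ 58
15^15 ≡ 1
The order of 15 is 15, so the subgroup it generates has 15 elements.
The index is φ(61) / ord(15) = 60 / 15 = 4.

4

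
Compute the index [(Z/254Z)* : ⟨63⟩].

9

By Lagrange's theorem, ord_254(63) divides φ(254) = φ(2)·φ(127) = 1·126 = 126 = 2 · 3^2 · 7.
Divisors of 126: 1, 2, 3, 6, 7, 9, 14, 18, 21, 42, 63, 126.
Check 63^d mod 254 for each divisor in increasing order:
63^1 ≡ 63 (mod 254)
63^2 ≡ 159 (mod 254)
63^3 ≡ 111 (mod 254)
63^6 ≡ 129 (mod 254)
63^7 ≡ 253 (mod 254)
63^9 ≡ 95 (mod 254)
63^14 ≡ 1 (mod 254) ✓
The order of 63 is 14, so the subgroup it generates has 14 elements.
[(Z/254Z)^× : ⟨63⟩] = 126/14 = 9.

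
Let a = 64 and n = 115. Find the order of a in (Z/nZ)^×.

22

By Lagrange's theorem, ord_115(64) divides φ(115) = φ(5·23) = (5−1)·(23−1) = 4·22 = 88 = 2^3 · 11.
Divisors of 88: 1, 2, 4, 8, 11, 22, 44, 88.
Check 64^d mod 115 for each divisor in increasing order:
64^1 ≡ 64 (mod 115)
64^2 ≡ 71 (mod 115)
64^4 ≡ 96 (mod 115)
64^8 ≡ 16 (mod 115)
64^11 ≡ 24 (mod 115)
64^22 ≡ 1 (mod 115) ✓
The smallest such exponent is 22, so the order of 64 is 22.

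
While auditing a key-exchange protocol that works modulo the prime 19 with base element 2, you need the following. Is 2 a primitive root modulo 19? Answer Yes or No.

Yes

φ(19) = 19 − 1 = 18 = 2 · 3^2.
Test 2^(18/q) mod 19 for each prime factor q of 18:
2^9 ≡ 18 (mod 19)  [q = 2: ≢ 1 ✓]
2^6 ≡ 7 (mod 19)  [q = 3: ≢ 1 ✓]
Every test exponent gives a nontrivial residue, hence 2 generates the full group.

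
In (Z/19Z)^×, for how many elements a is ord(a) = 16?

0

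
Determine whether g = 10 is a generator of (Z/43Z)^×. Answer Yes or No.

No

φ(43) = 43 − 1 = 42 = 2 · 3 · 7.
It suffices to check that the order of 10 is not a proper divisor of 42: compute 10^(42/q) for q ∈ {2, 3, 7}.
10^21 ≡ 1 (mod 43)  [q = 2: ≡ 1 ✗]
10^14 ≡ 36 (mod 43)  [q = 3: ≢ 1 ✓]
10^6 ≡ 35 (mod 43)  [q = 7: ≢ 1 ✓]
Since 10^21 ≡ 1, the order of 10 divides 21 < 42, so 10 is not a primitive root.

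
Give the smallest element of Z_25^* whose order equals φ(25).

2

φ(25) = φ(5^2) = 5·(5−1) = 20 = 2^2 · 5.
Test candidates g = 2, 3, … against the prime factors q ∈ {2, 5} of φ(25): g is a generator iff g^(20/q) ≢ 1 for every such q.
g = 2: 2^10 ≡ 24; 2^4 ≡ 16 — none is 1, so 2 is a primitive root.
Hence the least primitive root of 25 is 2.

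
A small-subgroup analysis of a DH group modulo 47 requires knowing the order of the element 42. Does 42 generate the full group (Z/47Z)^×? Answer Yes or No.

No

φ(47) = 47 − 1 = 46 = 2 · 23.
It suffices to check that the order of 42 is not a proper divisor of 46: compute 42^(46/q) for q ∈ {2, 23}.
42^23 ≡ 1 (mod 47)  [q = 2: ≡ 1 ✗]
42^2 ≡ 25 (mod 47)  [q = 23: ≢ 1 ✓]
Since 42^23 ≡ 1, the order of 42 divides 23 < 46, so 42 is not a primitive root.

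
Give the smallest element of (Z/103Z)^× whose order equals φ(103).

5

φ(103) = 103 − 1 = 102 = 2 · 3 · 17.
Test candidates g = 2, 3, … against the prime factors q ∈ {2, 3, 17} of φ(103): g is a generator iff g^(102/q) ≢ 1 for every such q.
g = 2: 2^51 ≡ 1 — hits 1, so not a primitive root.
g = 3: 3^51 ≡ 102; 3^34 ≡ 1 — hits 1, so not a primitive root.
g = 4: 4^51 ≡ 1 — hits 1, so not a primitive root.
g = 5: 5^51 ≡ 102; 5^34 ≡ 56; 5^6 ≡ 72 — none is 1, so 5 is a primitive root.
So 5 is the smallest generator of (Z/103Z)^×.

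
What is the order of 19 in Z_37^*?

By Lagrange's theorem, ord_37(19) divides φ(37) = 37 − 1 = 36 = 2^2 · 3^2.
Divisors of 36: 1, 2, 3, 4, 6, 9, 12, 18, 36.
Compute 19^d (mod 37) for the divisors d until we hit 1:
19^1 ≡ 19
19^2 ≡ 28
19^3 ≡ 14
19^4 ≡ 7
19^6 ≡ 11
19^9 ≡ 6
19^12 ≡ 10
19^18 ≡ 36
19^36 ≡ 1
The smallest such exponent is 36, so the order of 19 is 36.

36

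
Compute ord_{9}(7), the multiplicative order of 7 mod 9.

3

ord(7) | φ(9) = φ(3^2) = 3·(3−1) = 6 = 2 · 3.
Divisors of 6: 1, 2, 3, 6.
Check 7^d mod 9 for each divisor in increasing order:
7^1 ≡ 7 (mod 9)
7^2 ≡ 4 (mod 9)
7^3 ≡ 1 (mod 9) ✓
Therefore the multiplicative order of 7 modulo 9 is 3.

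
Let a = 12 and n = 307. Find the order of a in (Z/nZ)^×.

The order of 12 must divide φ(307) = 307 − 1 = 306 = 2 · 3^2 · 17.
Divisors of 306: 1, 2, 3, 6, 9, 17, 18, 34, 51, 102, 153, 306.
Check 12^d mod 307 for each divisor in increasing order:
12^1 ≡ 12
12^2 ≡ 144
12^3 ≡ 193
12^6 ≡ 102
12^9 ≡ 38
12^17 ≡ 18
12^18 ≡ 216
12^34 ≡ 17
12^51 ≡ 306
12^102 ≡ 1
The smallest such exponent is 102, so the order of 12 is 102.

102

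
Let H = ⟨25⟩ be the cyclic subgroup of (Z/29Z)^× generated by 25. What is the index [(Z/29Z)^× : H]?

4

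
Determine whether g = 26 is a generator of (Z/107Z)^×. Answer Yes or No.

Yes

φ(107) = 107 − 1 = 106 = 2 · 53.
26 is a primitive root mod 107 iff 26^(φ(107)/q) ≢ 1 for every prime q | φ(107), i.e. q ∈ {2, 53}.
26^53 ≡ 106 (mod 107)  [q = 2: ≢ 1 ✓]
26^2 ≡ 34 (mod 107)  [q = 53: ≢ 1 ✓]
All checks pass, so 26 has order 106 and is a primitive root modulo 107.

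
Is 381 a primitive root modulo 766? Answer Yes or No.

Yes

φ(766) = φ(2)·φ(383) = 1·382 = 382 = 2 · 191.
It suffices to check that the order of 381 is not a proper divisor of 382: compute 381^(382/q) for q ∈ {2, 191}.
381^191 ≡ 765 (mod 766)  [q = 2: ≢ 1 ✓]
381^2 ≡ 387 (mod 766)  [q = 191: ≢ 1 ✓]
All checks pass, so 381 has order 382 and is a primitive root modulo 766.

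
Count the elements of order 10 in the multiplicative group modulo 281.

φ(281) = 281 − 1 = 280 = 2^3 · 5 · 7.
In a cyclic group of order 280, there are φ(d) elements of order d for each divisor d of 280, and zero for non-divisors.
10 = 2 · 5 divides 280, and φ(10) = 4.

4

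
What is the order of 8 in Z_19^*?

6

ord(8) | φ(19) = 19 − 1 = 18 = 2 · 3^2.
Divisors of 18: 1, 2, 3, 6, 9, 18.
Evaluate successive powers at the divisors of 18:
8^1 ≡ 8 (mod 19)
8^2 ≡ 7 (mod 19)
8^3 ≡ 18 (mod 19)
8^6 ≡ 1 (mod 19) ✓
So ord_19(8) = 6.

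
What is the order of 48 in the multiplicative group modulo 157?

78

The order of 48 must divide φ(157) = 157 − 1 = 156 = 2^2 · 3 · 13.
Divisors of 156: 1, 2, 3, 4, 6, 12, 13, 26, 39, 52, 78, 156.
Compute 48^d (mod 157) for the divisors d until we hit 1:
48^1 ≡ 48
48^2 ≡ 106
48^3 ≡ 64
48^4 ≡ 89
48^6 ≡ 14
48^12 ≡ 39
48^13 ≡ 145
48^26 ≡ 144
48^39 ≡ 156
48^52 ≡ 12
48^78 ≡ 1
The smallest such exponent is 78, so the order of 48 is 78.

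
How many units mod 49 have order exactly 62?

φ(49) = φ(7^2) = 7·(7−1) = 42 = 2 · 3 · 7.
In a cyclic group of order 42, there are φ(d) elements of order d for each divisor d of 42, and zero for non-divisors.
Since 62 ∤ 42, the count is 0.

0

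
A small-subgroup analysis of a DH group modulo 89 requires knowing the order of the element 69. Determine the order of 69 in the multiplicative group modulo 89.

44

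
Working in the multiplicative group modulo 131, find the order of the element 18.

Since 18 ∈ (Z/131Z)^×, its order divides φ(131) = 131 − 1 = 130 = 2 · 5 · 13.
Divisors of 130: 1, 2, 5, 10, 13, 26, 65, 130.
Evaluate successive powers at the divisors of 130:
18^1 ≡ 18 (mod 131)
18^2 ≡ 62 (mod 131)
18^5 ≡ 24 (mod 131)
18^10 ≡ 52 (mod 131)
18^13 ≡ 130 (mod 131)
18^26 ≡ 1 (mod 131) ✓
Therefore the multiplicative order of 18 modulo 131 is 26.

26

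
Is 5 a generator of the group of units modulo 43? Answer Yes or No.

Yes

φ(43) = 43 − 1 = 42 = 2 · 3 · 7.
5 is a primitive root mod 43 iff 5^(φ(43)/q) ≢ 1 for every prime q | φ(43), i.e. q ∈ {2, 3, 7}.
5^21 ≡ 42 (mod 43)  [q = 2: ≢ 1 ✓]
5^14 ≡ 36 (mod 43)  [q = 3: ≢ 1 ✓]
5^6 ≡ 16 (mod 43)  [q = 7: ≢ 1 ✓]
Every test exponent gives a nontrivial residue, hence 5 generates the full group.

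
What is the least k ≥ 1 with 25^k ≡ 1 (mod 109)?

Since 25 ∈ (Z/109Z)^×, its order divides φ(109) = 109 − 1 = 108 = 2^2 · 3^3.
Divisors of 108: 1, 2, 3, 4, 6, 9, 12, 18, 27, 36, 54, 108.
Evaluate successive powers at the divisors of 108:
25^1 ≡ 25 (mod 109)
25^2 ≡ 80 (mod 109)
25^3 ≡ 38 (mod 109)
25^4 ≡ 78 (mod 109)
25^6 ≡ 27 (mod 109)
25^9 ≡ 45 (mod 109)
25^12 ≡ 75 (mod 109)
25^18 ≡ 63 (mod 109)
25^27 ≡ 1 (mod 109) ✓
Therefore the multiplicative order of 25 modulo 109 is 27.

27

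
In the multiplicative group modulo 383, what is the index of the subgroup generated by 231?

1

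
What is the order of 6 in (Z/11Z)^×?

10

The order of 6 must divide φ(11) = 11 − 1 = 10 = 2 · 5.
Divisors of 10: 1, 2, 5, 10.
Test each divisor d:
6^1 ≡ 6
6^2 ≡ 3
6^5 ≡ 10
6^10 ≡ 1
Therefore the multiplicative order of 6 modulo 11 is 10.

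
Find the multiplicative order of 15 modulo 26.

12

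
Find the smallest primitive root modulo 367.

φ(367) = 367 − 1 = 366 = 2 · 3 · 61.
Test candidates g = 2, 3, … against the prime factors q ∈ {2, 3, 61} of φ(367): g is a generator iff g^(366/q) ≢ 1 for every such q.
g = 2: 2^183 ≡ 1 — hits 1, so not a primitive root.
g = 3: 3^183 ≡ 366; 3^122 ≡ 1 — hits 1, so not a primitive root.
g = 4: 4^183 ≡ 1 — hits 1, so not a primitive root.
g = 5: 5^183 ≡ 366; 5^122 ≡ 1 — hits 1, so not a primitive root.
g = 6: 6^183 ≡ 366; 6^122 ≡ 283; 6^6 ≡ 47 — none is 1, so 6 is a primitive root.
Hence the least primitive root of 367 is 6.

6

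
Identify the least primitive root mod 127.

3

φ(127) = 127 − 1 = 126 = 2 · 3^2 · 7.
g is a primitive root iff g^(126/q) ≢ 1 (mod 127) for each prime q ∈ {2, 3, 7}.
g = 2: 2^63 ≡ 1 — hits 1, so not a primitive root.
g = 3: 3^63 ≡ 126; 3^42 ≡ 107; 3^18 ≡ 4 — none is 1, so 3 is a primitive root.
Hence the least primitive root of 127 is 3.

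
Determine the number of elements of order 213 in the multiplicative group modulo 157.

0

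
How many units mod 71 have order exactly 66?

0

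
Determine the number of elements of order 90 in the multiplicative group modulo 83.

0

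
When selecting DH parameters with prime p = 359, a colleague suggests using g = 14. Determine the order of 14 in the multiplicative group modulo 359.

358

ord(14) | φ(359) = 359 − 1 = 358 = 2 · 179.
Divisors of 358: 1, 2, 179, 358.
Compute 14^d (mod 359) for the divisors d until we hit 1:
14^1 ≡ 14 (mod 359)
14^2 ≡ 196 (mod 359)
14^179 ≡ 358 (mod 359)
14^358 ≡ 1 (mod 359) ✓
Therefore the multiplicative order of 14 modulo 359 is 358.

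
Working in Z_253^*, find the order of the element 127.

110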